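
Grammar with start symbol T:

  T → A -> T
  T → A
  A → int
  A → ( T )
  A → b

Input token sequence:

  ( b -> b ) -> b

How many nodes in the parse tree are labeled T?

[T [A ( [T [A b] -> [T [A b]]] )] -> [T [A b]]]

4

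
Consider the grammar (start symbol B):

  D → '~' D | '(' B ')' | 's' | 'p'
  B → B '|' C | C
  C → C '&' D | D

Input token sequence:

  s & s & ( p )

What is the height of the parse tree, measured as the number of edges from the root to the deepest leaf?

[B [C [C [C [D s]] & [D s]] & [D ( [B [C [D p]]] )]]]

6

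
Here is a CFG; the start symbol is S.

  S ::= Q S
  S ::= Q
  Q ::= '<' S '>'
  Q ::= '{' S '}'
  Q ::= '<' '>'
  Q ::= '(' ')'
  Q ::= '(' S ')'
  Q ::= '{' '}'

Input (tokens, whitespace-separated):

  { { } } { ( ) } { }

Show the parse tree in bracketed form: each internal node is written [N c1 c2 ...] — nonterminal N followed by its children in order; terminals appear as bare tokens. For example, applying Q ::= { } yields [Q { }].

[S [Q { [S [Q { }]] }] [S [Q { [S [Q ( )]] }] [S [Q { }]]]]

S
Q S
{ S } S
{ Q } S
{ { } } S
{ { } } Q S
{ { } } { S } S
{ { } } { Q } S
{ { } } { ( ) } S
{ { } } { ( ) } Q
{ { } } { ( ) } { }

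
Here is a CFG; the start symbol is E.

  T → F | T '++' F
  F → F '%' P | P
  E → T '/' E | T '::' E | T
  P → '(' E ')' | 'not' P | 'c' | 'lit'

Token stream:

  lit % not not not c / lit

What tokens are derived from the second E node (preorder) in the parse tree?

[E [T [F [F [P lit]] % [P not [P not [P not [P c]]]]]] / [E [T [F [P lit]]]]]

lit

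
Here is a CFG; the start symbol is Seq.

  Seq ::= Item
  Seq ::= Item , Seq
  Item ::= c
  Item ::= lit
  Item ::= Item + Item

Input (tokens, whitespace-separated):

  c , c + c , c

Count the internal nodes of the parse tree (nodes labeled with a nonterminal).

[Seq [Item c] , [Seq [Item [Item c] + [Item c]] , [Seq [Item c]]]]

8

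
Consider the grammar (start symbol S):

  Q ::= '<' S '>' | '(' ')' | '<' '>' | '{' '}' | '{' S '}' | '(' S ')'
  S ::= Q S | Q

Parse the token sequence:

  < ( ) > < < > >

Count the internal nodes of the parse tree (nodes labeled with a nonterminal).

[S [Q < [S [Q ( )]] >] [S [Q < [S [Q < >]] >]]]

8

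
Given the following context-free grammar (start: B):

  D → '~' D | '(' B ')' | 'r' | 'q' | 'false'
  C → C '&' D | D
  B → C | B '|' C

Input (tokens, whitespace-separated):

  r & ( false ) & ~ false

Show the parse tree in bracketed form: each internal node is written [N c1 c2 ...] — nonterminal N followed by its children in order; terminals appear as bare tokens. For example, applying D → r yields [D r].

B
C
C & D
C & D & D
D & D & D
r & D & D
r & ( B ) & D
r & ( C ) & D
r & ( D ) & D
r & ( false ) & D
r & ( false ) & ~ D
r & ( false ) & ~ false

[B [C [C [C [D r]] & [D ( [B [C [D false]]] )]] & [D ~ [D false]]]]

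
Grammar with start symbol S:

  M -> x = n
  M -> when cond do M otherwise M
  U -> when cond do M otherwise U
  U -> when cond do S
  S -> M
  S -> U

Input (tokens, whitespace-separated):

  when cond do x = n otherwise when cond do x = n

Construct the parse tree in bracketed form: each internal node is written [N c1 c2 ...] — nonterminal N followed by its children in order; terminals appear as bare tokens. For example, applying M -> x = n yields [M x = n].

S
U
when cond do M otherwise U
when cond do x = n otherwise U
when cond do x = n otherwise when cond do S
when cond do x = n otherwise when cond do M
when cond do x = n otherwise when cond do x = n

[S [U when cond do [M x = n] otherwise [U when cond do [S [M x = n]]]]]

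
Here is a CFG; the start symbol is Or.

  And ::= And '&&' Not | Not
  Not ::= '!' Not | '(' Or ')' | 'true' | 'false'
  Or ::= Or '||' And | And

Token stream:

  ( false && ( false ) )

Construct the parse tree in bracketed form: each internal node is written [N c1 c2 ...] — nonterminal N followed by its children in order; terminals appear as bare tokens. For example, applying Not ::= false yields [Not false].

Or
And
Not
( Or )
( And )
( And && Not )
( Not && Not )
( false && Not )
( false && ( Or ) )
( false && ( And ) )
( false && ( Not ) )
( false && ( false ) )

[Or [And [Not ( [Or [And [And [Not false]] && [Not ( [Or [And [Not false]]] )]]] )]]]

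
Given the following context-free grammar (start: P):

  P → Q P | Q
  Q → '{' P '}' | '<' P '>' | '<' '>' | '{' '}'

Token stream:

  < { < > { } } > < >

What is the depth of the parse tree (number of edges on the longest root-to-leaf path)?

7

[P [Q < [P [Q { [P [Q < >] [P [Q { }]]] }]] >] [P [Q < >]]]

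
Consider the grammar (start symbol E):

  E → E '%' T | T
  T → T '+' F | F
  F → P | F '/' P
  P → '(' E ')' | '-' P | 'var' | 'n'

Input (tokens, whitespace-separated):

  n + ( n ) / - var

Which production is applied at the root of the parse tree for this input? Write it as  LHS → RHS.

[E [T [T [F [P n]]] + [F [F [P ( [E [T [F [P n]]]] )]] / [P - [P var]]]]]

E → T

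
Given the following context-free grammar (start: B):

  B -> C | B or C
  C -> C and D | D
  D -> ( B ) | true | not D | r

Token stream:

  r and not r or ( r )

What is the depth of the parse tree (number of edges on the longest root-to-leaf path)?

6

[B [B [C [C [D r]] and [D not [D r]]]] or [C [D ( [B [C [D r]]] )]]]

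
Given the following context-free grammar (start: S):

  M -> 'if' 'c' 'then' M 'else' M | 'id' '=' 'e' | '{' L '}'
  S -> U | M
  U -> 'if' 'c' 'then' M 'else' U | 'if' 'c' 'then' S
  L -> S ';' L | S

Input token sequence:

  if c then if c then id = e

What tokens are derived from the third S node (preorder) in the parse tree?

id = e

[S [U if c then [S [U if c then [S [M id = e]]]]]]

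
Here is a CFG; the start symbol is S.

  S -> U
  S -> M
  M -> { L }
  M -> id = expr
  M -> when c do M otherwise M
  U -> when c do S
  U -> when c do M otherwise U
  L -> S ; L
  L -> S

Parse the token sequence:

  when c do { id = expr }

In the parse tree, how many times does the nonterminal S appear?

[S [U when c do [S [M { [L [S [M id = expr]]] }]]]]

3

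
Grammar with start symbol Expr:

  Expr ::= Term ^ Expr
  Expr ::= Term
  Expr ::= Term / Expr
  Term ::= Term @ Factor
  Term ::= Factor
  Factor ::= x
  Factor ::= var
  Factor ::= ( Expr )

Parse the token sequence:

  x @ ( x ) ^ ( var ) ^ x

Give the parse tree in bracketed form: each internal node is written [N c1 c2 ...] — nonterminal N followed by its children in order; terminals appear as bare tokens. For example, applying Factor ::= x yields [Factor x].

Expr
Term ^ Expr
Term @ Factor ^ Expr
Factor @ Factor ^ Expr
x @ Factor ^ Expr
x @ ( Expr ) ^ Expr
x @ ( Term ) ^ Expr
x @ ( Factor ) ^ Expr
x @ ( x ) ^ Expr
x @ ( x ) ^ Term ^ Expr
x @ ( x ) ^ Factor ^ Expr
x @ ( x ) ^ ( Expr ) ^ Expr
x @ ( x ) ^ ( Term ) ^ Expr
x @ ( x ) ^ ( Factor ) ^ Expr
x @ ( x ) ^ ( var ) ^ Expr
x @ ( x ) ^ ( var ) ^ Term
x @ ( x ) ^ ( var ) ^ Factor
x @ ( x ) ^ ( var ) ^ x

[Expr [Term [Term [Factor x]] @ [Factor ( [Expr [Term [Factor x]]] )]] ^ [Expr [Term [Factor ( [Expr [Term [Factor var]]] )]] ^ [Expr [Term [Factor x]]]]]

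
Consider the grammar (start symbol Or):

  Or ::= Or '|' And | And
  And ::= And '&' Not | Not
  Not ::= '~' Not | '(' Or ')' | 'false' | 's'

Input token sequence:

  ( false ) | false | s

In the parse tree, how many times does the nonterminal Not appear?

[Or [Or [Or [And [Not ( [Or [And [Not false]]] )]]] | [And [Not false]]] | [And [Not s]]]

4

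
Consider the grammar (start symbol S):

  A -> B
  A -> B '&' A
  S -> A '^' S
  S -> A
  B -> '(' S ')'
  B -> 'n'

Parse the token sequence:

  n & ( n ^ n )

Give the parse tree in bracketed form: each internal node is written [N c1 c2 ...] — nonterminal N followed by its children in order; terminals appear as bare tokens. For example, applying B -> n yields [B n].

[S [A [B n] & [A [B ( [S [A [B n]] ^ [S [A [B n]]]] )]]]]

S
A
B & A
n & A
n & B
n & ( S )
n & ( A ^ S )
n & ( B ^ S )
n & ( n ^ S )
n & ( n ^ A )
n & ( n ^ B )
n & ( n ^ n )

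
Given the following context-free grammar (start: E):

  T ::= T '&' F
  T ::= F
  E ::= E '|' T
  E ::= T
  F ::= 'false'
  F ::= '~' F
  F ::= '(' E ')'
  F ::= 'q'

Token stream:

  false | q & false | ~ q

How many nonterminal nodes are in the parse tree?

12

[E [E [E [T [F false]]] | [T [T [F q]] & [F false]]] | [T [F ~ [F q]]]]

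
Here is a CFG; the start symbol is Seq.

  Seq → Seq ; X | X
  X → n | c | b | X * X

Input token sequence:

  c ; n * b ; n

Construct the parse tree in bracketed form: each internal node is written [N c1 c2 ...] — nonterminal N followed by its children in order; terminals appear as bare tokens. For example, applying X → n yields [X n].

[Seq [Seq [Seq [X c]] ; [X [X n] * [X b]]] ; [X n]]

Seq
Seq ; X
Seq ; X ; X
X ; X ; X
c ; X ; X
c ; X * X ; X
c ; n * X ; X
c ; n * b ; X
c ; n * b ; n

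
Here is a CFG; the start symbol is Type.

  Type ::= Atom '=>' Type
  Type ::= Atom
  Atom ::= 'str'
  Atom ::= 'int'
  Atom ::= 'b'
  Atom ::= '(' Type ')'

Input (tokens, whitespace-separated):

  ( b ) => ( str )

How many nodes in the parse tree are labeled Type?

4

[Type [Atom ( [Type [Atom b]] )] => [Type [Atom ( [Type [Atom str]] )]]]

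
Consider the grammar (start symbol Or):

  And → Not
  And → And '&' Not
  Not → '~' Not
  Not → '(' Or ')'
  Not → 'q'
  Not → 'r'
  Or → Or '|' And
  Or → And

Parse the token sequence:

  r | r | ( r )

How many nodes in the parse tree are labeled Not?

[Or [Or [Or [And [Not r]]] | [And [Not r]]] | [And [Not ( [Or [And [Not r]]] )]]]

4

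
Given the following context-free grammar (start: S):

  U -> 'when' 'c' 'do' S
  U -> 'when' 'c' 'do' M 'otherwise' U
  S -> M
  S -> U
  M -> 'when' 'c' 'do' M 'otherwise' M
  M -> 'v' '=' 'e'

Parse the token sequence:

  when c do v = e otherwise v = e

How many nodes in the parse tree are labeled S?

[S [M when c do [M v = e] otherwise [M v = e]]]

1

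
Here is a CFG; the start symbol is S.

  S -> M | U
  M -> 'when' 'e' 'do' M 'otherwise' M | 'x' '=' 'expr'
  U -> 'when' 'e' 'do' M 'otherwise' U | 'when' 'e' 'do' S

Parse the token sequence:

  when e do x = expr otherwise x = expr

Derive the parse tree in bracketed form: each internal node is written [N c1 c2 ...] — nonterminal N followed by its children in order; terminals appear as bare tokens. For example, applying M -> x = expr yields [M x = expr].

[S [M when e do [M x = expr] otherwise [M x = expr]]]

S
M
when e do M otherwise M
when e do x = expr otherwise M
when e do x = expr otherwise x = expr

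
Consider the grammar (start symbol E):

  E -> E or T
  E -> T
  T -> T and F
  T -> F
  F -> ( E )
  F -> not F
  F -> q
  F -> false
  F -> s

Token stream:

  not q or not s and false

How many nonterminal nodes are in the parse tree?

[E [E [T [F not [F q]]]] or [T [T [F not [F s]]] and [F false]]]

10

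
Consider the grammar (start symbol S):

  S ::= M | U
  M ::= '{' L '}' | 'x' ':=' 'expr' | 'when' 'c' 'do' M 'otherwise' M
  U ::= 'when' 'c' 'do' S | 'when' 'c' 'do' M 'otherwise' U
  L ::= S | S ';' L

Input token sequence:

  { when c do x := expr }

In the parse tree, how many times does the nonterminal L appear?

1

[S [M { [L [S [U when c do [S [M x := expr]]]]] }]]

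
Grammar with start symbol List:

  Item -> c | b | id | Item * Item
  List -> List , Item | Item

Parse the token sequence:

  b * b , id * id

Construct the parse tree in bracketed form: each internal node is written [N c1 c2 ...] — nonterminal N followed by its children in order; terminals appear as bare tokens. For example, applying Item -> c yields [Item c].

[List [List [Item [Item b] * [Item b]]] , [Item [Item id] * [Item id]]]

List
List , Item
Item , Item
Item * Item , Item
b * Item , Item
b * b , Item
b * b , Item * Item
b * b , id * Item
b * b , id * id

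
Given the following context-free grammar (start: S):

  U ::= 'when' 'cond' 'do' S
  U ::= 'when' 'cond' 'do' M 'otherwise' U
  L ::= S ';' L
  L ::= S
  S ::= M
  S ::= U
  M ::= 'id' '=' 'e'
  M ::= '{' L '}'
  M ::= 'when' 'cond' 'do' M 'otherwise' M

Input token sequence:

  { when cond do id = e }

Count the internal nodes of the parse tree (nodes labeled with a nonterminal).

[S [M { [L [S [U when cond do [S [M id = e]]]]] }]]

7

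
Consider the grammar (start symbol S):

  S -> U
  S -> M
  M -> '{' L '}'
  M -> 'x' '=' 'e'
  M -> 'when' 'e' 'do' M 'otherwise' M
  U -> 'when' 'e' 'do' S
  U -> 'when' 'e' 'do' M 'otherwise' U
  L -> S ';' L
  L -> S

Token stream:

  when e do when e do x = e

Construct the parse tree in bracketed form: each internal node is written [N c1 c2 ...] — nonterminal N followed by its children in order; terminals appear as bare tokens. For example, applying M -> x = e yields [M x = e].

S
U
when e do S
when e do U
when e do when e do S
when e do when e do M
when e do when e do x = e

[S [U when e do [S [U when e do [S [M x = e]]]]]]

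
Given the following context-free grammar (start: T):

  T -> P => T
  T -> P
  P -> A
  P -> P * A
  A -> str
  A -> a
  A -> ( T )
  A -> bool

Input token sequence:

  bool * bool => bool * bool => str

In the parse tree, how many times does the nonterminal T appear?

[T [P [P [A bool]] * [A bool]] => [T [P [P [A bool]] * [A bool]] => [T [P [A str]]]]]

3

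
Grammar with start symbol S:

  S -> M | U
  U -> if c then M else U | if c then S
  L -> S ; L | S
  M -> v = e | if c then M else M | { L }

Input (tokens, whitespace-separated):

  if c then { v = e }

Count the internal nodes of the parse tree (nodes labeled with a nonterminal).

[S [U if c then [S [M { [L [S [M v = e]]] }]]]]

7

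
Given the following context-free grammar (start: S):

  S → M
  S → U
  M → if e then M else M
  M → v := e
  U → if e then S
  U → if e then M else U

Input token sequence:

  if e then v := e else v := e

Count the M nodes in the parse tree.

[S [M if e then [M v := e] else [M v := e]]]

3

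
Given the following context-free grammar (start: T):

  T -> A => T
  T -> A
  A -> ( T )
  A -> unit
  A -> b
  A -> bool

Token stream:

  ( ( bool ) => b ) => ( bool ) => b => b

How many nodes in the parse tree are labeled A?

[T [A ( [T [A ( [T [A bool]] )] => [T [A b]]] )] => [T [A ( [T [A bool]] )] => [T [A b] => [T [A b]]]]]

8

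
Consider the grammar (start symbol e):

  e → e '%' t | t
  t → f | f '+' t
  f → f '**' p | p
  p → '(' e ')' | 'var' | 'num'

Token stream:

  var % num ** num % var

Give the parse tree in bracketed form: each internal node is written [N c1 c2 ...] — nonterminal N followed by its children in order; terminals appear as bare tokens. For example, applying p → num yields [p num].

[e [e [e [t [f [p var]]]] % [t [f [f [p num]] ** [p num]]]] % [t [f [p var]]]]

e
e % t
e % t % t
t % t % t
f % t % t
p % t % t
var % t % t
var % f % t
var % f ** p % t
var % p ** p % t
var % num ** p % t
var % num ** num % t
var % num ** num % f
var % num ** num % p
var % num ** num % var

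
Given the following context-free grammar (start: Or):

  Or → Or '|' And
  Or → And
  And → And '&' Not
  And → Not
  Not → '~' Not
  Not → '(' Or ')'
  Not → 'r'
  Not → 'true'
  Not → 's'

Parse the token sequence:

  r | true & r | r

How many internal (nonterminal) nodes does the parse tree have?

[Or [Or [Or [And [Not r]]] | [And [And [Not true]] & [Not r]]] | [And [Not r]]]

11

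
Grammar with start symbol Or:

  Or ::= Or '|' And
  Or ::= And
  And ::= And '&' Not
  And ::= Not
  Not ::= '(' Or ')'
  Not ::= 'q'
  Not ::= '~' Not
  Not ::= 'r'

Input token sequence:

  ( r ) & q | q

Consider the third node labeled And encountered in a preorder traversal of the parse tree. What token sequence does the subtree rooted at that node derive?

[Or [Or [And [And [Not ( [Or [And [Not r]]] )]] & [Not q]]] | [And [Not q]]]

r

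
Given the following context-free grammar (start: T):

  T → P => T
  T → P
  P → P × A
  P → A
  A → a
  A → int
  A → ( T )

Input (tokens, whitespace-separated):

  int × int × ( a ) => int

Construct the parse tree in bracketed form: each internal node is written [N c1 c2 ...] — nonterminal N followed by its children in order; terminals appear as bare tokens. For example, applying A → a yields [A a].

T
P => T
P × A => T
P × A × A => T
A × A × A => T
int × A × A => T
int × int × A => T
int × int × ( T ) => T
int × int × ( P ) => T
int × int × ( A ) => T
int × int × ( a ) => T
int × int × ( a ) => P
int × int × ( a ) => A
int × int × ( a ) => int

[T [P [P [P [A int]] × [A int]] × [A ( [T [P [A a]]] )]] => [T [P [A int]]]]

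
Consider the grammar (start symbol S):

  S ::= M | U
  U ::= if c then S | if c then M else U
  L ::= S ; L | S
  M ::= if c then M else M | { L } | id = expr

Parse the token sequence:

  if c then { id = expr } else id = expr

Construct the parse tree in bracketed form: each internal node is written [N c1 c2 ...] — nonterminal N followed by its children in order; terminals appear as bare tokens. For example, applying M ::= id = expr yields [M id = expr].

[S [M if c then [M { [L [S [M id = expr]]] }] else [M id = expr]]]

S
M
if c then M else M
if c then { L } else M
if c then { S } else M
if c then { M } else M
if c then { id = expr } else M
if c then { id = expr } else id = expr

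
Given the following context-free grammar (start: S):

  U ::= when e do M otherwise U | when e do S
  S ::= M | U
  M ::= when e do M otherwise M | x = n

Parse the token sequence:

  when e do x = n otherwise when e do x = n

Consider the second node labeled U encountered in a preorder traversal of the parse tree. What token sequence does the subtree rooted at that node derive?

when e do x = n

[S [U when e do [M x = n] otherwise [U when e do [S [M x = n]]]]]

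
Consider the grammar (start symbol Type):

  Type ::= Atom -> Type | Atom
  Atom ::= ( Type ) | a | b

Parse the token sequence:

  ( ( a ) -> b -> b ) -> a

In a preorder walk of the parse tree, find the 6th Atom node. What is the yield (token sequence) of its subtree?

[Type [Atom ( [Type [Atom ( [Type [Atom a]] )] -> [Type [Atom b] -> [Type [Atom b]]]] )] -> [Type [Atom a]]]

a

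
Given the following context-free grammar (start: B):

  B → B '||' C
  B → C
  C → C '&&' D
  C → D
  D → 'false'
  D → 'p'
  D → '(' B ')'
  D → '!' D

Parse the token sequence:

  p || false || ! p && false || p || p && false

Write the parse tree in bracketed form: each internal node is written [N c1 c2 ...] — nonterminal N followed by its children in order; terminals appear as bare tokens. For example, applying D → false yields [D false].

[B [B [B [B [B [C [D p]]] || [C [D false]]] || [C [C [D ! [D p]]] && [D false]]] || [C [D p]]] || [C [C [D p]] && [D false]]]

B
B || C
B || C || C
B || C || C || C
B || C || C || C || C
C || C || C || C || C
D || C || C || C || C
p || C || C || C || C
p || D || C || C || C
p || false || C || C || C
p || false || C && D || C || C
p || false || D && D || C || C
p || false || ! D && D || C || C
p || false || ! p && D || C || C
p || false || ! p && false || C || C
p || false || ! p && false || D || C
p || false || ! p && false || p || C
p || false || ! p && false || p || C && D
p || false || ! p && false || p || D && D
p || false || ! p && false || p || p && D
p || false || ! p && false || p || p && false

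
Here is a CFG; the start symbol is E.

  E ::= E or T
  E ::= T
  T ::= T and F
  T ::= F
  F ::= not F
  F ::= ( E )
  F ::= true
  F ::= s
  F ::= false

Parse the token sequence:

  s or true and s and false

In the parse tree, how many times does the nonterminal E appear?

2

[E [E [T [F s]]] or [T [T [T [F true]] and [F s]] and [F false]]]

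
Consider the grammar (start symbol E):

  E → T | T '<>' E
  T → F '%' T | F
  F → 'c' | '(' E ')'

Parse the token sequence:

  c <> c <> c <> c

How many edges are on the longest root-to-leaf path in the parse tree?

6

[E [T [F c]] <> [E [T [F c]] <> [E [T [F c]] <> [E [T [F c]]]]]]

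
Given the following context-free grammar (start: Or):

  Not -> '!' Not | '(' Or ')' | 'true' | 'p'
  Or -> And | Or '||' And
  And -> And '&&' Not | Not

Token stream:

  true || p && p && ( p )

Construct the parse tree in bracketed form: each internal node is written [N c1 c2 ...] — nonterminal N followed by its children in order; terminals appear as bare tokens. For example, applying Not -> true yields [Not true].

[Or [Or [And [Not true]]] || [And [And [And [Not p]] && [Not p]] && [Not ( [Or [And [Not p]]] )]]]

Or
Or || And
And || And
Not || And
true || And
true || And && Not
true || And && Not && Not
true || Not && Not && Not
true || p && Not && Not
true || p && p && Not
true || p && p && ( Or )
true || p && p && ( And )
true || p && p && ( Not )
true || p && p && ( p )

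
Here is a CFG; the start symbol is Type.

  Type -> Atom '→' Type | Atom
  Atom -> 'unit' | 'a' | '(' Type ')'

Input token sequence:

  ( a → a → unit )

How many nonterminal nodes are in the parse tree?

8

[Type [Atom ( [Type [Atom a] → [Type [Atom a] → [Type [Atom unit]]]] )]]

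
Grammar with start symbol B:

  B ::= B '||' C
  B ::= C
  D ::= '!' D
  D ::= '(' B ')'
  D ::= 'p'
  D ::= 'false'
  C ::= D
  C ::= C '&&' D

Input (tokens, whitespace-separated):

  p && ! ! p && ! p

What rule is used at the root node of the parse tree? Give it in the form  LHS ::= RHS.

[B [C [C [C [D p]] && [D ! [D ! [D p]]]] && [D ! [D p]]]]

B ::= C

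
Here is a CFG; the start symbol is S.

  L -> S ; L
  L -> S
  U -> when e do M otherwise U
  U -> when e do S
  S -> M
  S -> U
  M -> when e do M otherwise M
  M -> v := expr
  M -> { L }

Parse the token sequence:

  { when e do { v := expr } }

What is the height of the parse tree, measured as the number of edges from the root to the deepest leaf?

[S [M { [L [S [U when e do [S [M { [L [S [M v := expr]]] }]]]]] }]]

10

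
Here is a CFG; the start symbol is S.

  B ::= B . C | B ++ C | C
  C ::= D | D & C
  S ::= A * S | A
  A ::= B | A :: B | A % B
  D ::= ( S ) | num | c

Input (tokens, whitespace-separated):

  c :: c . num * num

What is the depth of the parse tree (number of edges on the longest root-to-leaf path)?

6

[S [A [A [B [C [D c]]]] :: [B [B [C [D c]]] . [C [D num]]]] * [S [A [B [C [D num]]]]]]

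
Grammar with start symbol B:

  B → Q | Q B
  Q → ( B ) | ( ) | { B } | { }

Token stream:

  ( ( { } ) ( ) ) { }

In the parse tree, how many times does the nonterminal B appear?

5

[B [Q ( [B [Q ( [B [Q { }]] )] [B [Q ( )]]] )] [B [Q { }]]]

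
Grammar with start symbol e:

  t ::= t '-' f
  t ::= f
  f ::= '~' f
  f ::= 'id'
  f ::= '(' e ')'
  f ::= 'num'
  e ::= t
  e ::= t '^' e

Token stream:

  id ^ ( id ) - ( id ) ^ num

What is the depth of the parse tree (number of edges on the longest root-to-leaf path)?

[e [t [f id]] ^ [e [t [t [f ( [e [t [f id]]] )]] - [f ( [e [t [f id]]] )]] ^ [e [t [f num]]]]]

8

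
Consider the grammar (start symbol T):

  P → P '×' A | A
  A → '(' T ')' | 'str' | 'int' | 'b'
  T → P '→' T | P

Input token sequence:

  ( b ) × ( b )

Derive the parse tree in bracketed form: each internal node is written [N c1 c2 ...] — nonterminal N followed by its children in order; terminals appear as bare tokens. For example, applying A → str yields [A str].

T
P
P × A
A × A
( T ) × A
( P ) × A
( A ) × A
( b ) × A
( b ) × ( T )
( b ) × ( P )
( b ) × ( A )
( b ) × ( b )

[T [P [P [A ( [T [P [A b]]] )]] × [A ( [T [P [A b]]] )]]]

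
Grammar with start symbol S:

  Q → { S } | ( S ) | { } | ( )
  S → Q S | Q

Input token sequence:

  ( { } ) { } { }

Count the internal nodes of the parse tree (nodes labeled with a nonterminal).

[S [Q ( [S [Q { }]] )] [S [Q { }] [S [Q { }]]]]

8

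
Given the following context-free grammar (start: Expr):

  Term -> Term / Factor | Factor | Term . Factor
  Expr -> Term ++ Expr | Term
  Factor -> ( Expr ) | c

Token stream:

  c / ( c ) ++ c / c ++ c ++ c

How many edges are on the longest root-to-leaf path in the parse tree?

6

[Expr [Term [Term [Factor c]] / [Factor ( [Expr [Term [Factor c]]] )]] ++ [Expr [Term [Term [Factor c]] / [Factor c]] ++ [Expr [Term [Factor c]] ++ [Expr [Term [Factor c]]]]]]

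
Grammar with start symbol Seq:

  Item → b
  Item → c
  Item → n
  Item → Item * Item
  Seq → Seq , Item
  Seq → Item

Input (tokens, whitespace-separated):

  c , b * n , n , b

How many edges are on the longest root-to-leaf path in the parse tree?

5

[Seq [Seq [Seq [Seq [Item c]] , [Item [Item b] * [Item n]]] , [Item n]] , [Item b]]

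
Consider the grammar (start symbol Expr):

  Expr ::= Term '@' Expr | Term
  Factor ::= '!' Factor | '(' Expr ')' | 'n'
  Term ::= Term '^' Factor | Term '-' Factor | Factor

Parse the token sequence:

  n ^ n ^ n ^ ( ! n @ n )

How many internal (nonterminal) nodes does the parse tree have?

16

[Expr [Term [Term [Term [Term [Factor n]] ^ [Factor n]] ^ [Factor n]] ^ [Factor ( [Expr [Term [Factor ! [Factor n]]] @ [Expr [Term [Factor n]]]] )]]]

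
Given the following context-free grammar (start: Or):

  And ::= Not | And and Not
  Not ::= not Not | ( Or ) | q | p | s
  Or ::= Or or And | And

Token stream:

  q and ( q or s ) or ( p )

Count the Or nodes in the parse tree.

5

[Or [Or [And [And [Not q]] and [Not ( [Or [Or [And [Not q]]] or [And [Not s]]] )]]] or [And [Not ( [Or [And [Not p]]] )]]]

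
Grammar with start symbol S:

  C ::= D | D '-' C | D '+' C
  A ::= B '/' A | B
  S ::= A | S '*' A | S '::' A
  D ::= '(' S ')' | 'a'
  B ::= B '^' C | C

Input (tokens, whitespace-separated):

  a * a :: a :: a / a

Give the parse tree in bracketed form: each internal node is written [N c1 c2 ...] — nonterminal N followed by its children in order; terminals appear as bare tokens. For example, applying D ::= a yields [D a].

[S [S [S [S [A [B [C [D a]]]]] * [A [B [C [D a]]]]] :: [A [B [C [D a]]]]] :: [A [B [C [D a]]] / [A [B [C [D a]]]]]]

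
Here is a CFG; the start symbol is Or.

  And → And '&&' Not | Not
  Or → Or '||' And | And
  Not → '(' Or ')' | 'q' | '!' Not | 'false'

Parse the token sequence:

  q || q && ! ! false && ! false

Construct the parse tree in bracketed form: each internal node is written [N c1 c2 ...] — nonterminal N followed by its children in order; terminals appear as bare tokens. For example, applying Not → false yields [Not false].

[Or [Or [And [Not q]]] || [And [And [And [Not q]] && [Not ! [Not ! [Not false]]]] && [Not ! [Not false]]]]

Or
Or || And
And || And
Not || And
q || And
q || And && Not
q || And && Not && Not
q || Not && Not && Not
q || q && Not && Not
q || q && ! Not && Not
q || q && ! ! Not && Not
q || q && ! ! false && Not
q || q && ! ! false && ! Not
q || q && ! ! false && ! false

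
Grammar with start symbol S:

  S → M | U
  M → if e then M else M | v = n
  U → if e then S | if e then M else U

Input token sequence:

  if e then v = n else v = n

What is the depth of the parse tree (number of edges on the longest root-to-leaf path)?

[S [M if e then [M v = n] else [M v = n]]]

3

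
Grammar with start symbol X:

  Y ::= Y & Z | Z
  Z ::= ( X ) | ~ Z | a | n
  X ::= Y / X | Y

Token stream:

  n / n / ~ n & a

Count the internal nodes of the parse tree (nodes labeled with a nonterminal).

[X [Y [Z n]] / [X [Y [Z n]] / [X [Y [Y [Z ~ [Z n]]] & [Z a]]]]]

12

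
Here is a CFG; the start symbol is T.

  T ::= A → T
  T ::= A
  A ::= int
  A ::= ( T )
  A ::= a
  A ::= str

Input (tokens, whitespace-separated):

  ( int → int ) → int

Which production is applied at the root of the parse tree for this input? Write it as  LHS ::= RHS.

T ::= A → T

[T [A ( [T [A int] → [T [A int]]] )] → [T [A int]]]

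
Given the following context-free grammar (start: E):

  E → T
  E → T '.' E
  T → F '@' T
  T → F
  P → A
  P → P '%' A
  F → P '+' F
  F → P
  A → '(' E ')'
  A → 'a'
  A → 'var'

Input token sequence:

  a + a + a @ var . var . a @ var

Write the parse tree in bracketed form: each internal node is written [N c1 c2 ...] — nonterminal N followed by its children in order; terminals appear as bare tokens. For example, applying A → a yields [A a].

[E [T [F [P [A a]] + [F [P [A a]] + [F [P [A a]]]]] @ [T [F [P [A var]]]]] . [E [T [F [P [A var]]]] . [E [T [F [P [A a]]] @ [T [F [P [A var]]]]]]]]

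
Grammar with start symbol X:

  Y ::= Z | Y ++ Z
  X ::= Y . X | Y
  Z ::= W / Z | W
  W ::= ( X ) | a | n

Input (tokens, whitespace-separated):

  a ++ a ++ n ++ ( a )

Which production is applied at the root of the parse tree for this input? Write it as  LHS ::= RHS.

[X [Y [Y [Y [Y [Z [W a]]] ++ [Z [W a]]] ++ [Z [W n]]] ++ [Z [W ( [X [Y [Z [W a]]]] )]]]]

X ::= Y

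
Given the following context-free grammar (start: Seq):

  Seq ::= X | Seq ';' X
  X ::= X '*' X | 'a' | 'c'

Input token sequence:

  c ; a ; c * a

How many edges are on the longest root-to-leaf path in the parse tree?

[Seq [Seq [Seq [X c]] ; [X a]] ; [X [X c] * [X a]]]

4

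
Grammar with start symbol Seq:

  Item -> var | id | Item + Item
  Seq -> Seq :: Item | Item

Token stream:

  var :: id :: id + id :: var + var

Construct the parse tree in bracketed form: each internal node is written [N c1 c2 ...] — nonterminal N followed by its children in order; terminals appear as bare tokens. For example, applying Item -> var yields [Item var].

[Seq [Seq [Seq [Seq [Item var]] :: [Item id]] :: [Item [Item id] + [Item id]]] :: [Item [Item var] + [Item var]]]

Seq
Seq :: Item
Seq :: Item :: Item
Seq :: Item :: Item :: Item
Item :: Item :: Item :: Item
var :: Item :: Item :: Item
var :: id :: Item :: Item
var :: id :: Item + Item :: Item
var :: id :: id + Item :: Item
var :: id :: id + id :: Item
var :: id :: id + id :: Item + Item
var :: id :: id + id :: var + Item
var :: id :: id + id :: var + var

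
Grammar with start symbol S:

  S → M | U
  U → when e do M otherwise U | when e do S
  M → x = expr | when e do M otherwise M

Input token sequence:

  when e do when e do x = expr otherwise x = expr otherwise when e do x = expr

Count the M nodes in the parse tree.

[S [U when e do [M when e do [M x = expr] otherwise [M x = expr]] otherwise [U when e do [S [M x = expr]]]]]

4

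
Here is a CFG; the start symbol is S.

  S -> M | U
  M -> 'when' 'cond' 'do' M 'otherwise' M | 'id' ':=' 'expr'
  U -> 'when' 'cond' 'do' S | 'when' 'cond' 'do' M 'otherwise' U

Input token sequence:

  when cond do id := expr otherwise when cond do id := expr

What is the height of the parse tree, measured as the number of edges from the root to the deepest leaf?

5

[S [U when cond do [M id := expr] otherwise [U when cond do [S [M id := expr]]]]]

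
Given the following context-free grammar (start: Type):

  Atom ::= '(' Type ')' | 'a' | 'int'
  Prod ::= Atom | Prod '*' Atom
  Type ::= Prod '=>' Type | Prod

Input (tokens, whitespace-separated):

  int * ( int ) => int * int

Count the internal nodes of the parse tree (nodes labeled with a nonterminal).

13

[Type [Prod [Prod [Atom int]] * [Atom ( [Type [Prod [Atom int]]] )]] => [Type [Prod [Prod [Atom int]] * [Atom int]]]]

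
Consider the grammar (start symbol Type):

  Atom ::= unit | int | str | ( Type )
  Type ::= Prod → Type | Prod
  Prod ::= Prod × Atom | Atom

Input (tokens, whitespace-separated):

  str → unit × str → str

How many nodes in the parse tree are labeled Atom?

4

[Type [Prod [Atom str]] → [Type [Prod [Prod [Atom unit]] × [Atom str]] → [Type [Prod [Atom str]]]]]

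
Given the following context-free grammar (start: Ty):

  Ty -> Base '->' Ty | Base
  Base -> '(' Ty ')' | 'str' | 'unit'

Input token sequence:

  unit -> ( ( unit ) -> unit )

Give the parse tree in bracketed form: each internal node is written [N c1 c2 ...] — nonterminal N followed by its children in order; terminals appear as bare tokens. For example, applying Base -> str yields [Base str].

[Ty [Base unit] -> [Ty [Base ( [Ty [Base ( [Ty [Base unit]] )] -> [Ty [Base unit]]] )]]]

Ty
Base -> Ty
unit -> Ty
unit -> Base
unit -> ( Ty )
unit -> ( Base -> Ty )
unit -> ( ( Ty ) -> Ty )
unit -> ( ( Base ) -> Ty )
unit -> ( ( unit ) -> Ty )
unit -> ( ( unit ) -> Base )
unit -> ( ( unit ) -> unit )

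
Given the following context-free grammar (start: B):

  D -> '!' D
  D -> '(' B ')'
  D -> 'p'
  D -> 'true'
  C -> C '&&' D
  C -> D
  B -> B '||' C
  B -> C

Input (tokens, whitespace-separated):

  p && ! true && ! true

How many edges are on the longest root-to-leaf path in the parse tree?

5

[B [C [C [C [D p]] && [D ! [D true]]] && [D ! [D true]]]]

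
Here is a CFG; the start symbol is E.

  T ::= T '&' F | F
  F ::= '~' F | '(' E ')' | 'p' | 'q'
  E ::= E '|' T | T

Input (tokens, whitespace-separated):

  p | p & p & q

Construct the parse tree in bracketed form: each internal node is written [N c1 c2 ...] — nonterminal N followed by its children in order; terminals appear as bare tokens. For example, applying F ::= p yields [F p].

[E [E [T [F p]]] | [T [T [T [F p]] & [F p]] & [F q]]]

E
E | T
T | T
F | T
p | T
p | T & F
p | T & F & F
p | F & F & F
p | p & F & F
p | p & p & F
p | p & p & q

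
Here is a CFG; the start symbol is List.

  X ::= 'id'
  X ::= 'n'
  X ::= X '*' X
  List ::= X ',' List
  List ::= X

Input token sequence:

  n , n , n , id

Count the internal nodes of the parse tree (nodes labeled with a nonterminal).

[List [X n] , [List [X n] , [List [X n] , [List [X id]]]]]

8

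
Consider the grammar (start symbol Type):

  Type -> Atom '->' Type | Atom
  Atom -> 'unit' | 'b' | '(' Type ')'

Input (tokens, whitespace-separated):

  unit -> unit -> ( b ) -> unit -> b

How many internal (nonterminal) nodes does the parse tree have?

12

[Type [Atom unit] -> [Type [Atom unit] -> [Type [Atom ( [Type [Atom b]] )] -> [Type [Atom unit] -> [Type [Atom b]]]]]]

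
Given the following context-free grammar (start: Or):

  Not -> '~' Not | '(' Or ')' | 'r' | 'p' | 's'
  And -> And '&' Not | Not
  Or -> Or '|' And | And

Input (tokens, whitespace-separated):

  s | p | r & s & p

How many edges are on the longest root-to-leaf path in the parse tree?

[Or [Or [Or [And [Not s]]] | [And [Not p]]] | [And [And [And [Not r]] & [Not s]] & [Not p]]]

5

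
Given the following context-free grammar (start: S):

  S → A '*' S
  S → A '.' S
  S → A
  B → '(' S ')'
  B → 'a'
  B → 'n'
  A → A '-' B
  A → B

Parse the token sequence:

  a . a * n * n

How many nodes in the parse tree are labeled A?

[S [A [B a]] . [S [A [B a]] * [S [A [B n]] * [S [A [B n]]]]]]

4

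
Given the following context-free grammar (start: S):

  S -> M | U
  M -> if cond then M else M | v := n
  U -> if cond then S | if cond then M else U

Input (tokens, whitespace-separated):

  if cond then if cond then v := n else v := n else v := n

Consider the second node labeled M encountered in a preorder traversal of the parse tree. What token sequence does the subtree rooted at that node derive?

if cond then v := n else v := n

[S [M if cond then [M if cond then [M v := n] else [M v := n]] else [M v := n]]]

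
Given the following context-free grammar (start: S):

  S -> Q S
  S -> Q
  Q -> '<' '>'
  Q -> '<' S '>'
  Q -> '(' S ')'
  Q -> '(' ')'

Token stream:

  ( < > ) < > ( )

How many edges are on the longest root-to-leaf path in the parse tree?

4

[S [Q ( [S [Q < >]] )] [S [Q < >] [S [Q ( )]]]]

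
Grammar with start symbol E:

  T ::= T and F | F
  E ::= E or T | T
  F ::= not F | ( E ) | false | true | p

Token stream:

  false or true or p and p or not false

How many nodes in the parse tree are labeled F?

[E [E [E [E [T [F false]]] or [T [F true]]] or [T [T [F p]] and [F p]]] or [T [F not [F false]]]]

6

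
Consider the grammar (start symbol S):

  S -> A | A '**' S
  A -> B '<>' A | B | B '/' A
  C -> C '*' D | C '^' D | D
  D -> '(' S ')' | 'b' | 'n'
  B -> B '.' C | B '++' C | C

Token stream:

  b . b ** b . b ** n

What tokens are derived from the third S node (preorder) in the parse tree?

n

[S [A [B [B [C [D b]]] . [C [D b]]]] ** [S [A [B [B [C [D b]]] . [C [D b]]]] ** [S [A [B [C [D n]]]]]]]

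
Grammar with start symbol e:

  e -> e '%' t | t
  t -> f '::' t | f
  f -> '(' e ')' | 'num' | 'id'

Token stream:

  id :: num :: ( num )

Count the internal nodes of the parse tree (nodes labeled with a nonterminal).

[e [t [f id] :: [t [f num] :: [t [f ( [e [t [f num]]] )]]]]]

10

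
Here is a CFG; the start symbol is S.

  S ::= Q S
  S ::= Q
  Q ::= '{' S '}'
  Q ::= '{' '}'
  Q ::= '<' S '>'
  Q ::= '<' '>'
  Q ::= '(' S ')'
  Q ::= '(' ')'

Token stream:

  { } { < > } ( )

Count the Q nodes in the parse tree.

4

[S [Q { }] [S [Q { [S [Q < >]] }] [S [Q ( )]]]]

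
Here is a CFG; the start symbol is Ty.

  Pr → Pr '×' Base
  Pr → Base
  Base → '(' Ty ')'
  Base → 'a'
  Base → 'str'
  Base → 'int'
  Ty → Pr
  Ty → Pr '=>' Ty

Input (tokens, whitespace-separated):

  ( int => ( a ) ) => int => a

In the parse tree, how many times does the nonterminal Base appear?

[Ty [Pr [Base ( [Ty [Pr [Base int]] => [Ty [Pr [Base ( [Ty [Pr [Base a]]] )]]]] )]] => [Ty [Pr [Base int]] => [Ty [Pr [Base a]]]]]

6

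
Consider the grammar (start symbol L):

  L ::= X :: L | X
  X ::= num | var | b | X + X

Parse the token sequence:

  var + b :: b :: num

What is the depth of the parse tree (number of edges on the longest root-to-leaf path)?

4

[L [X [X var] + [X b]] :: [L [X b] :: [L [X num]]]]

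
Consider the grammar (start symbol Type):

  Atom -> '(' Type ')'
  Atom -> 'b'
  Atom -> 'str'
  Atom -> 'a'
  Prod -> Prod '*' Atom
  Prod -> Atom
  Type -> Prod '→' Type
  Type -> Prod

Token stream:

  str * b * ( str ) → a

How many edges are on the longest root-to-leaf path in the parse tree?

[Type [Prod [Prod [Prod [Atom str]] * [Atom b]] * [Atom ( [Type [Prod [Atom str]]] )]] → [Type [Prod [Atom a]]]]

6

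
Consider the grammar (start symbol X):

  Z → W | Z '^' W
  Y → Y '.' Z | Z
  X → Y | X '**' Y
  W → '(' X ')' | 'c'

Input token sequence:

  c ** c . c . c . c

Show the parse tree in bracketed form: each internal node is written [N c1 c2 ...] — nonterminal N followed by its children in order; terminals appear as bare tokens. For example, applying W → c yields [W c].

[X [X [Y [Z [W c]]]] ** [Y [Y [Y [Y [Z [W c]]] . [Z [W c]]] . [Z [W c]]] . [Z [W c]]]]

X
X ** Y
Y ** Y
Z ** Y
W ** Y
c ** Y
c ** Y . Z
c ** Y . Z . Z
c ** Y . Z . Z . Z
c ** Z . Z . Z . Z
c ** W . Z . Z . Z
c ** c . Z . Z . Z
c ** c . W . Z . Z
c ** c . c . Z . Z
c ** c . c . W . Z
c ** c . c . c . Z
c ** c . c . c . W
c ** c . c . c . c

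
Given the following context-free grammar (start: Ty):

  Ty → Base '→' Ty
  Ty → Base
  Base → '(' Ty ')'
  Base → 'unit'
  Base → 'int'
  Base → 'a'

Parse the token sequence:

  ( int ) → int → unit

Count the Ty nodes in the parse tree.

4

[Ty [Base ( [Ty [Base int]] )] → [Ty [Base int] → [Ty [Base unit]]]]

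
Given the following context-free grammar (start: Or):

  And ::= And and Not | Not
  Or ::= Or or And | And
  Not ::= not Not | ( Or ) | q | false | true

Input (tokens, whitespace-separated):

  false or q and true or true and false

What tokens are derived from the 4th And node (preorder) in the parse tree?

[Or [Or [Or [And [Not false]]] or [And [And [Not q]] and [Not true]]] or [And [And [Not true]] and [Not false]]]

true and false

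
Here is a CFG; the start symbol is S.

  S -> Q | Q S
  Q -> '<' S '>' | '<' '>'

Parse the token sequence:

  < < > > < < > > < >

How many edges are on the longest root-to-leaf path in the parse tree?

[S [Q < [S [Q < >]] >] [S [Q < [S [Q < >]] >] [S [Q < >]]]]

5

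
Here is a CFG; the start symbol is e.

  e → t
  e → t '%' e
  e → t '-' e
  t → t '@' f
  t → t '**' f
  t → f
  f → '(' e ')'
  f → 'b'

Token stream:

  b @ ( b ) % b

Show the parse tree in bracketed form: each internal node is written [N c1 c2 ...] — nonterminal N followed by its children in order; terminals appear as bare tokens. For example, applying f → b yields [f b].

e
t % e
t @ f % e
f @ f % e
b @ f % e
b @ ( e ) % e
b @ ( t ) % e
b @ ( f ) % e
b @ ( b ) % e
b @ ( b ) % t
b @ ( b ) % f
b @ ( b ) % b

[e [t [t [f b]] @ [f ( [e [t [f b]]] )]] % [e [t [f b]]]]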